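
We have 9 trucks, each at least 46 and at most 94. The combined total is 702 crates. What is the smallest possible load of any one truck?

To make one truck as small as possible, make the other 8 as large as possible.
The other 8 can take up 8 × 94 = 752 ≥ 702 − 46, so one truck can sit at its floor of 46.
Achievable: one at 46 and the other 8 totalling 656, which fits since 8 × 46 ≤ 656 ≤ 8 × 94.

46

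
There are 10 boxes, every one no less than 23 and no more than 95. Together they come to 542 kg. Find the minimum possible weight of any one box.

To make one box as small as possible, make the other 9 as large as possible.
The other 9 can take up 9 × 95 = 855 ≥ 542 − 23, so one box can sit at its floor of 23.
Achievable: one at 23 and the other 9 totalling 519, which fits since 9 × 23 ≤ 519 ≤ 9 × 95.

23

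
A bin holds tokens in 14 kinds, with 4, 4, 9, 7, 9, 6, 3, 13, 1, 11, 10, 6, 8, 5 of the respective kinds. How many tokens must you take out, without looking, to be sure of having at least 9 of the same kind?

In the worst case you take as many as possible of each kind without reaching 9: 4 + 4 + 8 + 7 + 8 + 6 + 3 + 8 + 1 + 8 + 8 + 6 + 8 + 5 = 84.
The next one must give 9 of some kind, so 84 + 1 = 85.

85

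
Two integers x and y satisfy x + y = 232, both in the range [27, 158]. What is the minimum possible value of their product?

11692

For a fixed sum, xy is smallest when x and y are as far apart as possible.
At the endpoint x = 74, y = 232 − 74 = 158, so xy = 74 × 158 = 11692.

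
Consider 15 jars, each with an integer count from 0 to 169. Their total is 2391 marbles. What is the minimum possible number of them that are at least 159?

2

Each value short of 159 is at most 158, costing at least 169 − 158 = 11 against the maximum total of 2535.
We can afford to lose at most 2535 − 2391 = 144, so at most ⌊144/11⌋ = 13 fall short, and at least 2 are ≥ 159.
Exactly 2 works: 2 values at 169 and 13 at 158 total 2392; lower one of the high values by 1 (still ≥ 159) to hit 2391.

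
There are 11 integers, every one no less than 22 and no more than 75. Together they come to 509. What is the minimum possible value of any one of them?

To make one integer as small as possible, make the other 10 as large as possible.
The other 10 can take up 10 × 75 = 750 ≥ 509 − 22, so one integer can sit at its floor of 22.
Achievable: one at 22 and the other 10 totalling 487, which fits since 10 × 22 ≤ 487 ≤ 10 × 75.

22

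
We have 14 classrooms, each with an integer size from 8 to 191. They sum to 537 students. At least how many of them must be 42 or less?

2

If only k of them are at most 42, the other 14 − k are at least 43, so the total is at least (14 − k)·43 + k·8.
This is ≤ 537, so (14 − k)·43 + 8k ≤ 537, which gives k ≥ 2.
Exactly 2 works: 2 values at 8 and 12 at 43 total 532; raise one of the low values by 5 (still ≤ 42) to hit 537.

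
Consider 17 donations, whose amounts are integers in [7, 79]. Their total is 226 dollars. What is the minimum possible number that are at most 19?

9

Each value above 19 is at least 20, contributing at least 20 − 7 = 13 above the floor 7.
The sum exceeds the floor total 119 by 107, so at most ⌊107/13⌋ = 8 exceed 19, and at least 9 are ≤ 19.
Exactly 9 works: 9 values at 7 and 8 at 20 total 223; raise one of the low values by 3 (still ≤ 19) to hit 226.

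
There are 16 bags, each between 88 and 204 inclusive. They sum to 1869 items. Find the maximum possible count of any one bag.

204

Maximizing one value means minimizing the remaining 15.
The other 15 contribute at least 15 × 88 = 1320, leaving at most 1869 − 1320 = 549.
But each bag is capped at 204, so the maximum is 204.
Achievable: one at 204 and the other 15 totalling 1665, which fits since 15 × 88 ≤ 1665 ≤ 15 × 204.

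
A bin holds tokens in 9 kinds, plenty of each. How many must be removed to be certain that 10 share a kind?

In the worst case you draw 9 of each of the 9 kinds: 9 × 9 = 81.
One more forces 10 of some kind, so 81 + 1 = 82.

82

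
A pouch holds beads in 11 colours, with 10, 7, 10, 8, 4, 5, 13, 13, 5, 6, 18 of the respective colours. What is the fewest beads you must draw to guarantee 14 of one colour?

In the worst case you take as many as possible of each colour without reaching 14: 10 + 7 + 10 + 8 + 4 + 5 + 13 + 13 + 5 + 6 + 13 = 94.
The next one must give 14 of some colour, so 94 + 1 = 95.

95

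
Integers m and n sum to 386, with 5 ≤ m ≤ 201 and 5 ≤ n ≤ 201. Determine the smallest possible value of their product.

37185

For a fixed sum, mn is smallest when m and n are as far apart as possible.
The extreme feasible split is m = 185, n = 201, giving mn = 37185.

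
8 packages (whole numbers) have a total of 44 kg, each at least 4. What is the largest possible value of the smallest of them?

5

The 8 values sum to 44, so their minimum is at most ⌊44/8⌋ = 5.
Equality holds with 4 values of 5 and 4 values of 6.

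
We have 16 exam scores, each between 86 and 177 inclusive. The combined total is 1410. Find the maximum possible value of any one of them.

Maximizing one value means minimizing the remaining 15.
The other 15 contribute at least 15 × 86 = 1290, leaving at most 1410 − 1290 = 120.
Since 120 ≤ 177, this is achievable: one at 120 and 15 at 86.

120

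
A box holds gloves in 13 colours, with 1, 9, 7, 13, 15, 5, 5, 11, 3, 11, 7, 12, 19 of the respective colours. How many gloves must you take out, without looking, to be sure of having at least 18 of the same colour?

In the worst case you take as many as possible of each colour without reaching 18: 1 + 9 + 7 + 13 + 15 + 5 + 5 + 11 + 3 + 11 + 7 + 12 + 17 = 116.
The next one must give 18 of some colour, so 116 + 1 = 117.

117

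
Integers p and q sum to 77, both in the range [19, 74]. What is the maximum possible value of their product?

pq = p(77 − p) is maximized when p is as near 77/2 as the bounds allow.
Taking p = 38 and q = 39 (both in [19, 74]) gives pq = 1482.

1482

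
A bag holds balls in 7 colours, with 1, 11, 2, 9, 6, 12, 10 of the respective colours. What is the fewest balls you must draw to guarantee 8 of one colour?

38

In the worst case you take as many as possible of each colour without reaching 8: 1 + 7 + 2 + 7 + 6 + 7 + 7 = 37.
The next one must give 8 of some colour, so 37 + 1 = 38.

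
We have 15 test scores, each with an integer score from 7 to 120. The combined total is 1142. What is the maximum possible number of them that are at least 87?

12

With k values at 87 or above and the rest at least 7, the sum is at least 105 + 80k.
Since the sum is 1142, we need 80k ≤ 1037, i.e. k ≤ 12.
k = 12 is achieved by 12 values at 87 and 3 at 7, total 1065; add 77 to one value (staying below 87) to reach 1142.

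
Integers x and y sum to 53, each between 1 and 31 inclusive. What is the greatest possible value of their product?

702

xy = x(53 − x) is maximized when x is as near 53/2 as the bounds allow.
Taking x = 26 and y = 27 (both in [1, 31]) gives xy = 702.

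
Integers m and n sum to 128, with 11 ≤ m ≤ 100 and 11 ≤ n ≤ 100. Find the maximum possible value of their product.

4096

mn = m(128 − m) is maximized when m is as near 128/2 as the bounds allow.
Taking m = 64 and n = 64 (both in [11, 100]) gives mn = 4096.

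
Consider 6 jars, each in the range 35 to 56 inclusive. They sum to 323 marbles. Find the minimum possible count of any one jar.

Minimizing one value means maximizing the remaining 5.
The other 5 contribute at most 5 × 56 = 280, leaving at least 323 − 280 = 43.
Since 43 ≥ 35, this is achievable: one at 43 and 5 at 56.

43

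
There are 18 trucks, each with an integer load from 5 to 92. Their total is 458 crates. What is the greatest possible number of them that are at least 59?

6

With k values at 59 or above and the rest at least 5, the sum is at least 90 + 54k.
Since the sum is 458, we need 54k ≤ 368, i.e. k ≤ 6.
k = 6 is achieved by 6 values at 59 and 12 at 5, total 414; add 44 to one value (staying below 59) to reach 458.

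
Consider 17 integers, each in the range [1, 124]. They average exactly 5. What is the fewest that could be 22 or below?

14

The total is 17 × 5 = 85.
Let j be the number exceeding 22. Then the total is ≥ 23·j + 1·(17 − j) = 17 + 22j.
So 22j ≤ 68 and j ≤ 3; hence at least 17 − 3 = 14 are ≤ 22.
Exactly 14 works: 14 values at 1 and 3 at 23 total 83; raise one of the low values by 2 (still ≤ 22) to hit 85.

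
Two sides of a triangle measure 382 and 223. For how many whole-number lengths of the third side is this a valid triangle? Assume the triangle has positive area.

445

The triangle inequality gives |382 − 223| < c < 382 + 223, i.e. 159 < c < 605.
So c can be any integer from 160 to 604: 445 values.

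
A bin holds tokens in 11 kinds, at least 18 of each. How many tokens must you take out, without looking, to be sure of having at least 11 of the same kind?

111

You could draw 10 of every kind without reaching 11 of any — 110 in all.
One more forces 11 of some kind, so 110 + 1 = 111.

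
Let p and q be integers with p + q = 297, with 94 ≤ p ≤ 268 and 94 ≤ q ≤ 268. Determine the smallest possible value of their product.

19082

pq = p(297 − p) is concave in p, so over [94, 203] it is minimized at an endpoint.
At the endpoint p = 94, q = 297 − 94 = 203, so pq = 94 × 203 = 19082.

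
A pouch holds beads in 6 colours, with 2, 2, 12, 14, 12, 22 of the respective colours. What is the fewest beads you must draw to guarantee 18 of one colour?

In the worst case you take as many as possible of each colour without reaching 18: 2 + 2 + 12 + 14 + 12 + 17 = 59.
The next one must give 18 of some colour, so 59 + 1 = 60.

60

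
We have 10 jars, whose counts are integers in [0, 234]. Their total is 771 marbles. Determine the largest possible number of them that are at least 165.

With k values at 165 or above and the rest at least 0, the sum is at least 0 + 165k.
Since the sum is 771, we need 165k ≤ 771, i.e. k ≤ 4.
k = 4 is achieved by 4 values at 165 and 6 at 0, total 660; add 111 to one value (staying below 165) to reach 771.

4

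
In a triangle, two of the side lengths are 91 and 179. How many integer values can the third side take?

181

The triangle inequality gives |91 − 179| < c < 91 + 179, i.e. 88 < c < 270.
So c can be any integer from 89 to 269: 181 values.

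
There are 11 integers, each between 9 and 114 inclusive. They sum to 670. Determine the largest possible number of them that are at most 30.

Suppose k of them are at most 30. Those contribute at most 30 each and the rest at most 114 each.
So the total is at most 30k + 114(11 − k) = 1254 − 84k. This must still be ≥ 670, so k ≤ 6.
k = 6 is achieved by 6 values at 30 and 5 at 114, total 750; lower one of the 114's by 80 (still > 30) to reach 670.

6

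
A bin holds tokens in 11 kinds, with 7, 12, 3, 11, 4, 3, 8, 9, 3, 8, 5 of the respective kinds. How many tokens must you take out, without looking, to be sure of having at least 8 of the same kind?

61

In the worst case you take as many as possible of each kind without reaching 8: 7 + 7 + 3 + 7 + 4 + 3 + 7 + 7 + 3 + 7 + 5 = 60.
The next one must give 8 of some kind, so 60 + 1 = 61.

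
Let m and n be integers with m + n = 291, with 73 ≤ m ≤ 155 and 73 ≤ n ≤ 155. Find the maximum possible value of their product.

With m + n fixed, mn peaks when the two are closest together.
Taking m = 145 and n = 146 (both in [73, 155]) gives mn = 21170.

21170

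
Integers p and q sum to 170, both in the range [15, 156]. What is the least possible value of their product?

pq = p(170 − p) is concave in p, so over [15, 155] it is minimized at an endpoint.
At the endpoint p = 15, q = 170 − 15 = 155, so pq = 15 × 155 = 2325.

2325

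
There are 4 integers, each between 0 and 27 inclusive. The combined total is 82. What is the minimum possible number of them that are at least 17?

2

If only k of them are at least 17, the other 4 − k are at most 16, so the total is at most k·27 + (4 − k)·16.
This must reach 82, so k·27 + (4 − k)·16 ≥ 82, giving k ≥ 2.
Exactly 2 works: 2 values at 27 and 2 at 16 total 86; lower one of the high values by 4 (still ≥ 17) to hit 82.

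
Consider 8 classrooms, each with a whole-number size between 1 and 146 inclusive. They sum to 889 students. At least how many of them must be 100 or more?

Suppose at most 8 − j of them reach 100; then j values are ≤ 99 and the rest ≤ 146.
The total is then ≤ 99·j + 146·(8 − j) = 1168 − 47j. For this to be ≥ 889 we need j ≤ 5, so at least 8 − 5 = 3 must reach 100.
Exactly 3 works: 3 values at 146 and 5 at 99 total 933; lower one of the high values by 44 (still ≥ 100) to hit 889.

3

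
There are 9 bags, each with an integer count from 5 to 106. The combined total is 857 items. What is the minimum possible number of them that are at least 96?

1

If only k of them are at least 96, the other 9 − k are at most 95, so the total is at most k·106 + (9 − k)·95.
This must reach 857, so k·106 + (9 − k)·95 ≥ 857, giving k ≥ 1.
Exactly 1 works: 1 value at 106 and 8 at 95 total 866; lower one of the high values by 9 (still ≥ 96) to hit 857.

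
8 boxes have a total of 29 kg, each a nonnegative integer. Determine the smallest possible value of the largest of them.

The average is 29/8 > 3, so not all 8 can be 3 or less; the largest is ≥ 4.
Taking 3 copies of 3 and 5 copies of 4 gives exactly 29, so 4 is attained.

4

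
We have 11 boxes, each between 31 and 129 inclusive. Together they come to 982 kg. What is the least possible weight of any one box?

31

To make one box as small as possible, make the other 10 as large as possible.
The other 10 can take up 10 × 129 = 1290 ≥ 982 − 31, so one box can sit at its floor of 31.
Achievable: one at 31 and the other 10 totalling 951, which fits since 10 × 31 ≤ 951 ≤ 10 × 129.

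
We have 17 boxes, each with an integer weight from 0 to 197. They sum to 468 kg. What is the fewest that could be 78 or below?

Let j be the number exceeding 78. Then the total is ≥ 79·j + 0·(17 − j) = 0 + 79j.
So 79j ≤ 468 and j ≤ 5; hence at least 17 − 5 = 12 are ≤ 78.
Exactly 12 works: 12 values at 0 and 5 at 79 total 395; raise one of the low values by 73 (still ≤ 78) to hit 468.

12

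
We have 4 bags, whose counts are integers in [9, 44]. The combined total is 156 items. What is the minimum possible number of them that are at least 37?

Suppose at most 4 − j of them reach 37; then j values are ≤ 36 and the rest ≤ 44.
The total is then ≤ 36·j + 44·(4 − j) = 176 − 8j. For this to be ≥ 156 we need j ≤ 2, so at least 4 − 2 = 2 must reach 37.
Exactly 2 works: 2 values at 44 and 2 at 36 total 160; lower one of the high values by 4 (still ≥ 37) to hit 156.

2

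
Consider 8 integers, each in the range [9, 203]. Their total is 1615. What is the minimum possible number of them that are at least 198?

Each value short of 198 is at most 197, costing at least 203 − 197 = 6 against the maximum total of 1624.
We can afford to lose at most 1624 − 1615 = 9, so at most ⌊9/6⌋ = 1 fall short, and at least 7 are ≥ 198.
Exactly 7 works: 7 values at 203 and 1 at 197 total 1618; lower one of the high values by 3 (still ≥ 198) to hit 1615.

7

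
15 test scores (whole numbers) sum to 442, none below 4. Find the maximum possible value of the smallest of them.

The average is 442/15 < 30, so some value is ≤ 29.
Achievable: 8 of them at 29 and 7 at 30 total 442.

29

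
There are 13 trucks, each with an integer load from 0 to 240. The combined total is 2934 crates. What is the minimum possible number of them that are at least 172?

Each value short of 172 is at most 171, costing at least 240 − 171 = 69 against the maximum total of 3120.
We can afford to lose at most 3120 − 2934 = 186, so at most ⌊186/69⌋ = 2 fall short, and at least 11 are ≥ 172.
Exactly 11 works: 11 values at 240 and 2 at 171 total 2982; lower one of the high values by 48 (still ≥ 172) to hit 2934.

11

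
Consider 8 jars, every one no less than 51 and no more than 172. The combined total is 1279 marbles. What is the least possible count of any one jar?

75

Minimizing one value means maximizing the remaining 7.
The other 7 contribute at most 7 × 172 = 1204, leaving at least 1279 − 1204 = 75.
Since 75 ≥ 51, this is achievable: one at 75 and 7 at 172.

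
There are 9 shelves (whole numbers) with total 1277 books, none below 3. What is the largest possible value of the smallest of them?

The average is 1277/9 < 142, so some value is ≤ 141.
Achievable: 1 of them at 141 and 8 at 142 total 1277.

141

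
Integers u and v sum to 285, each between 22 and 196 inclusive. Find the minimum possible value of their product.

17444

uv = u(285 − u) is concave in u, so over [89, 196] it is minimized at an endpoint.
The extreme feasible split is u = 89, v = 196, giving uv = 17444.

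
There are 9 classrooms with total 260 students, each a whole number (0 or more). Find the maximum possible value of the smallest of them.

If every one of the 9 were at least 29, the total would be at least 9 × 29 = 261 > 260.
Taking 1 copy of 28 and 8 copies of 29 gives exactly 260, so 28 is attained.

28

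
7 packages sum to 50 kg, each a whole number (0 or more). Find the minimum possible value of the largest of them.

The average is 50/7 > 7, so not all 7 can be 7 or less; the largest is ≥ 8.
Equality holds with 1 value of 8 and 6 values of 7.

8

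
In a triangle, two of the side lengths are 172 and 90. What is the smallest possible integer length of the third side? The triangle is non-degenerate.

83

The third side must exceed |172 − 90| = 82.
The smallest integer above 82 is 83.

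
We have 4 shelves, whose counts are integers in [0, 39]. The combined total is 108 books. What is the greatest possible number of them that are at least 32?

3

With k values at 32 or above and the rest at least 0, the sum is at least 0 + 32k.
Since the sum is 108, we need 32k ≤ 108, i.e. k ≤ 3.
k = 3 is achieved by 3 values at 32 and 1 at 0, total 96; add 12 to one value (staying below 32) to reach 108.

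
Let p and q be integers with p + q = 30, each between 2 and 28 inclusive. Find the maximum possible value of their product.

For a fixed sum, the product pq is largest when p and q are as close as possible.
Taking p = 15 and q = 15 (both in [2, 28]) gives pq = 225.

225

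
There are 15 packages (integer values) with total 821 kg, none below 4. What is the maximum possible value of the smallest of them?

54

The 15 values sum to 821, so their minimum is at most ⌊821/15⌋ = 54.
Achievable: 4 of them at 54 and 11 at 55 total 821.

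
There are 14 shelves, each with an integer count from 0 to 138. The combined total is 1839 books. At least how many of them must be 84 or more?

13

Suppose at most 14 − j of them reach 84; then j values are ≤ 83 and the rest ≤ 138.
The total is then ≤ 83·j + 138·(14 − j) = 1932 − 55j. For this to be ≥ 1839 we need j ≤ 1, so at least 14 − 1 = 13 must reach 84.
Exactly 13 works: 13 values at 138 and 1 at 83 total 1877; lower one of the high values by 38 (still ≥ 84) to hit 1839.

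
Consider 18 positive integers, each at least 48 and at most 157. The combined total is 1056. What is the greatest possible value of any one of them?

157

Maximizing one value means minimizing the remaining 17.
The other 17 contribute at least 17 × 48 = 816, leaving at most 1056 − 816 = 240.
But each integer is capped at 157, so the maximum is 157.
Achievable: one at 157 and the other 17 totalling 899, which fits since 17 × 48 ≤ 899 ≤ 17 × 157.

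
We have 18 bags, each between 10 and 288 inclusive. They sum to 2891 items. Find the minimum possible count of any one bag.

10

To make one bag as small as possible, make the other 17 as large as possible.
The other 17 can take up 17 × 288 = 4896 ≥ 2891 − 10, so one bag can sit at its floor of 10.
Achievable: one at 10 and the other 17 totalling 2881, which fits since 17 × 10 ≤ 2881 ≤ 17 × 288.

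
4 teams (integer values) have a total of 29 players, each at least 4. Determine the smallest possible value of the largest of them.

8

Some value must be at least ⌈29/4⌉ = 8, since 4 × 7 = 28 < 29.
Taking 3 copies of 7 and 1 copy of 8 gives exactly 29, so 8 is attained.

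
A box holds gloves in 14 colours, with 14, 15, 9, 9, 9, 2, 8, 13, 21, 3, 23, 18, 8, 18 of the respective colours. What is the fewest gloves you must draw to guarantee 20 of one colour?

In the worst case you take as many as possible of each colour without reaching 20: 14 + 15 + 9 + 9 + 9 + 2 + 8 + 13 + 19 + 3 + 19 + 18 + 8 + 18 = 164.
The next one must give 20 of some colour, so 164 + 1 = 165.

165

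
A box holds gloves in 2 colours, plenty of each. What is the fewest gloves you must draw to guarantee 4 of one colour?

7

You could draw 3 of every colour without reaching 4 of any — 6 in all.
One more forces 4 of some colour, so 6 + 1 = 7.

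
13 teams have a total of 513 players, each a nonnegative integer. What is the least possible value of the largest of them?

40

Some value must be at least ⌈513/13⌉ = 40, since 13 × 39 = 507 < 513.
Equality holds with 6 values of 40 and 7 values of 39.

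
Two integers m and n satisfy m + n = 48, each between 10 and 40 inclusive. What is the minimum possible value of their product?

380

For a fixed sum, mn is smallest when m and n are as far apart as possible.
At the endpoint m = 10, n = 48 − 10 = 38, so mn = 10 × 38 = 380.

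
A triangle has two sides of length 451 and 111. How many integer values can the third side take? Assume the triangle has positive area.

221

The triangle inequality gives |451 − 111| < c < 451 + 111, i.e. 340 < c < 562.
So c can be any integer from 341 to 561: 221 values.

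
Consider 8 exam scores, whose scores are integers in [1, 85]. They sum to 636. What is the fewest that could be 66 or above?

6

If only k of them are at least 66, the other 8 − k are at most 65, so the total is at most k·85 + (8 − k)·65.
This must reach 636, so k·85 + (8 − k)·65 ≥ 636, giving k ≥ 6.
Exactly 6 works: 6 values at 85 and 2 at 65 total 640; lower one of the high values by 4 (still ≥ 66) to hit 636.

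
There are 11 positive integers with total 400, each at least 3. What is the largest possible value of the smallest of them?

If every one of the 11 were at least 37, the total would be at least 11 × 37 = 407 > 400.
Achievable: 7 of them at 36 and 4 at 37 total 400.

36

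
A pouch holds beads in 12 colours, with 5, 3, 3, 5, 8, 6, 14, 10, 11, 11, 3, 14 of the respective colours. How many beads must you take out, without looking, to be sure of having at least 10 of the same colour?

In the worst case you take as many as possible of each colour without reaching 10: 5 + 3 + 3 + 5 + 8 + 6 + 9 + 9 + 9 + 9 + 3 + 9 = 78.
The next one must give 10 of some colour, so 78 + 1 = 79.

79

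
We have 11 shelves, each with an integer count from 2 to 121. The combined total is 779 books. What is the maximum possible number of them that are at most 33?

Each value at 33 or below falls at least 121 − 33 = 88 short of the ceiling 121.
The ceiling total is 11 × 121 = 1331, and we need 779, so at most ⌊(1331 − 779)/88⌋ = 6 can be that low.
k = 6 is achieved by 6 values at 33 and 5 at 121, total 803; lower one of the 121's by 24 (still > 33) to reach 779.

6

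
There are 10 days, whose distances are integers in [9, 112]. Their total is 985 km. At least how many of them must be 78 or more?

If only k of them are at least 78, the other 10 − k are at most 77, so the total is at most k·112 + (10 − k)·77.
This must reach 985, so k·112 + (10 − k)·77 ≥ 985, giving k ≥ 7.
Exactly 7 works: 7 values at 112 and 3 at 77 total 1015; lower one of the high values by 30 (still ≥ 78) to hit 985.

7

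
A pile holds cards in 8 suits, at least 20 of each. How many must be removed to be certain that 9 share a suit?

65

You could draw 8 of every suit without reaching 9 of any — 64 in all.
One more forces 9 of some suit, so 64 + 1 = 65.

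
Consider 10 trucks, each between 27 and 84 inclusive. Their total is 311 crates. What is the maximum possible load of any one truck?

To make one truck as large as possible, make the other 9 as small as possible.
The other 9 contribute at least 9 × 27 = 243, leaving at most 311 − 243 = 68.
Since 68 ≤ 84, this is achievable: one at 68 and 9 at 27.

68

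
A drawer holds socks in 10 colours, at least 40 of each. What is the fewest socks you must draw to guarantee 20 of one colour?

191

In the worst case you draw 19 of each of the 10 colours: 10 × 19 = 190.
One more forces 20 of some colour, so 190 + 1 = 191.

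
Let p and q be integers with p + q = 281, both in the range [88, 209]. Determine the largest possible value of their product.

19740

With p + q fixed, pq peaks when the two are closest together.
Taking p = 140 and q = 141 (both in [88, 209]) gives pq = 19740.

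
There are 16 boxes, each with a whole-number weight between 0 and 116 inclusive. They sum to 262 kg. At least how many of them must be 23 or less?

6

If only k of them are at most 23, the other 16 − k are at least 24, so the total is at least (16 − k)·24 + k·0.
This is ≤ 262, so (16 − k)·24 + 0k ≤ 262, which gives k ≥ 6.
Exactly 6 works: 6 values at 0 and 10 at 24 total 240; raise one of the low values by 22 (still ≤ 23) to hit 262.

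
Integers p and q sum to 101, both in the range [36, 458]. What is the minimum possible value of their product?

For a fixed sum, pq is smallest when p and q are as far apart as possible.
At the endpoint p = 36, q = 101 − 36 = 65, so pq = 36 × 65 = 2340.

2340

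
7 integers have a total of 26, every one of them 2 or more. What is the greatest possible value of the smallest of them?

3

The average is 26/7 < 4, so some value is ≤ 3.
Equality holds with 2 values of 3 and 5 values of 4.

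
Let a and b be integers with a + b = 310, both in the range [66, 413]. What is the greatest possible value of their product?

24025

For a fixed sum, the product ab is largest when a and b are as close as possible.
Taking a = 155 and b = 155 (both in [66, 413]) gives ab = 24025.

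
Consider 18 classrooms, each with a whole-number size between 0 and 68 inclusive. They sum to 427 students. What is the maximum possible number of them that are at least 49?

With k values at 49 or above and the rest at least 0, the sum is at least 0 + 49k.
Since the sum is 427, we need 49k ≤ 427, i.e. k ≤ 8.
k = 8 is achieved by 8 values at 49 and 10 at 0, total 392; add 35 to one value (staying below 49) to reach 427.

8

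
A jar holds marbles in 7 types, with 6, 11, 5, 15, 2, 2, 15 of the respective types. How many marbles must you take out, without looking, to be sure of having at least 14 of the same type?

53

In the worst case you take as many as possible of each type without reaching 14: 6 + 11 + 5 + 13 + 2 + 2 + 13 = 52.
The next one must give 14 of some type, so 52 + 1 = 53.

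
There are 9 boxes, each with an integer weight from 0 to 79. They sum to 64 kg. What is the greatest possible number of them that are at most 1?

8

Each value at 1 or below falls at least 79 − 1 = 78 short of the ceiling 79.
The ceiling total is 9 × 79 = 711, and we need 64, so at most ⌊(711 − 64)/78⌋ = 8 can be that low.
k = 8 is achieved by 8 values at 1 and 1 at 79, total 87; lower one of the 79's by 23 (still > 1) to reach 64.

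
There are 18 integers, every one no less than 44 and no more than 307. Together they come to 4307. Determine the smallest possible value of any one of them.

To make one integer as small as possible, make the other 17 as large as possible.
The other 17 can take up 17 × 307 = 5219 ≥ 4307 − 44, so one integer can sit at its floor of 44.
Achievable: one at 44 and the other 17 totalling 4263, which fits since 17 × 44 ≤ 4263 ≤ 17 × 307.

44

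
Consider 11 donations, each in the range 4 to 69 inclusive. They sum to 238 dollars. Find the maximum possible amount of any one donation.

Maximizing one value means minimizing the remaining 10.
The other 10 contribute at least 10 × 4 = 40, leaving at most 238 − 40 = 198.
But each donation is capped at 69, so the maximum is 69.
Achievable: one at 69 and the other 10 totalling 169, which fits since 10 × 4 ≤ 169 ≤ 10 × 69.

69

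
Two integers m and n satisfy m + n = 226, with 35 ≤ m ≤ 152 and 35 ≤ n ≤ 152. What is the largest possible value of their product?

12769

mn = m(226 − m) is maximized when m is as near 226/2 as the bounds allow.
Taking m = 113 and n = 113 (both in [35, 152]) gives mn = 12769.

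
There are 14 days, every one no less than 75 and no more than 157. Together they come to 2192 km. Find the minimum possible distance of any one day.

Minimizing one value means maximizing the remaining 13.
The other 13 contribute at most 13 × 157 = 2041, leaving at least 2192 − 2041 = 151.
Since 151 ≥ 75, this is achievable: one at 151 and 13 at 157.

151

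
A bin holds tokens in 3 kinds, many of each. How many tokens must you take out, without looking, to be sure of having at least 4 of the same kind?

In the worst case you draw 3 of each of the 3 kinds: 3 × 3 = 9.
One more forces 4 of some kind, so 9 + 1 = 10.

10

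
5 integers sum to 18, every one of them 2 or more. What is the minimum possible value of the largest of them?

If every one of the 5 were at most 3, the total would be at most 5 × 3 = 15 < 18.
Achievable: 3 of them at 4 and 2 at 3 total 18.

4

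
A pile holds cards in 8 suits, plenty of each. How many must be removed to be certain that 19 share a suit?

145

In the worst case you draw 18 of each of the 8 suits: 8 × 18 = 144.
One more forces 19 of some suit, so 144 + 1 = 145.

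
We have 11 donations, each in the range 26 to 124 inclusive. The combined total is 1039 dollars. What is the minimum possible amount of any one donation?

26

Minimizing one value means maximizing the remaining 10.
The other 10 can take up 10 × 124 = 1240 ≥ 1039 − 26, so one donation can sit at its floor of 26.
Achievable: one at 26 and the other 10 totalling 1013, which fits since 10 × 26 ≤ 1013 ≤ 10 × 124.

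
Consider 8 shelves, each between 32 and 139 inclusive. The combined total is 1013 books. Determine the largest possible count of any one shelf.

139

Maximizing one value means minimizing the remaining 7.
The other 7 contribute at least 7 × 32 = 224, leaving at most 1013 − 224 = 789.
But each shelf is capped at 139, so the maximum is 139.
Achievable: one at 139 and the other 7 totalling 874, which fits since 7 × 32 ≤ 874 ≤ 7 × 139.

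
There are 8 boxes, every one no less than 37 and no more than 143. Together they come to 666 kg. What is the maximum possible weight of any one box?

To make one box as large as possible, make the other 7 as small as possible.
The other 7 contribute at least 7 × 37 = 259, leaving at most 666 − 259 = 407.
But each box is capped at 143, so the maximum is 143.
Achievable: one at 143 and the other 7 totalling 523, which fits since 7 × 37 ≤ 523 ≤ 7 × 143.

143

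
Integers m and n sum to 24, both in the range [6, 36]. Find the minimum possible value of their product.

mn = m(24 − m) is concave in m, so over [6, 18] it is minimized at an endpoint.
The extreme feasible split is m = 6, n = 18, giving mn = 108.

108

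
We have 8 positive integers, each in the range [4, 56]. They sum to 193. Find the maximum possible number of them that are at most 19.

Each value at 19 or below falls at least 56 − 19 = 37 short of the ceiling 56.
The ceiling total is 8 × 56 = 448, and we need 193, so at most ⌊(448 − 193)/37⌋ = 6 can be that low.
k = 6 is achieved by 6 values at 19 and 2 at 56, total 226; lower one of the 56's by 33 (still > 19) to reach 193.

6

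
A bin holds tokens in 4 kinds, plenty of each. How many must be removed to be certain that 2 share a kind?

You could draw 1 of every kind without reaching 2 of any — 4 in all.
One more forces 2 of some kind, so 4 + 1 = 5.

5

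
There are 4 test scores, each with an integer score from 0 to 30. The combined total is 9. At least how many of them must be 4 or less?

Each value above 4 is at least 5, contributing at least 5 − 0 = 5 above the floor 0.
The sum exceeds the floor total 0 by 9, so at most ⌊9/5⌋ = 1 exceed 4, and at least 3 are ≤ 4.
Exactly 3 works: 3 values at 0 and 1 at 5 total 5; raise one of the low values by 4 (still ≤ 4) to hit 9.

3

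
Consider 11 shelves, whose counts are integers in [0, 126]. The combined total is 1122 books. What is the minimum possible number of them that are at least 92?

Each value short of 92 is at most 91, costing at least 126 − 91 = 35 against the maximum total of 1386.
We can afford to lose at most 1386 − 1122 = 264, so at most ⌊264/35⌋ = 7 fall short, and at least 4 are ≥ 92.
Exactly 4 works: 4 values at 126 and 7 at 91 total 1141; lower one of the high values by 19 (still ≥ 92) to hit 1122.

4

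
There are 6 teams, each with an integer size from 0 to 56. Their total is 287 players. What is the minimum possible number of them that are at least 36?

If only k of them are at least 36, the other 6 − k are at most 35, so the total is at most k·56 + (6 − k)·35.
This must reach 287, so k·56 + (6 − k)·35 ≥ 287, giving k ≥ 4.
Exactly 4 works: 4 values at 56 and 2 at 35 total 294; lower one of the high values by 7 (still ≥ 36) to hit 287.

4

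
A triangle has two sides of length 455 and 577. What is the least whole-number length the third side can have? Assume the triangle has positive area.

123

The third side must exceed |455 − 577| = 122.
The smallest integer above 122 is 123.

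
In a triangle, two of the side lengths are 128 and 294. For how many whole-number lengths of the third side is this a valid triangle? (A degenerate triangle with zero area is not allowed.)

The triangle inequality gives |128 − 294| < c < 128 + 294, i.e. 166 < c < 422.
So c can be any integer from 167 to 421: 255 values.

255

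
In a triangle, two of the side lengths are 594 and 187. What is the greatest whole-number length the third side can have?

780

The third side must be less than 594 + 187 = 781.
The largest integer below 781 is 780.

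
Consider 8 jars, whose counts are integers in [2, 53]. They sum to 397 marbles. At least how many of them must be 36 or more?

Suppose at most 8 − j of them reach 36; then j values are ≤ 35 and the rest ≤ 53.
The total is then ≤ 35·j + 53·(8 − j) = 424 − 18j. For this to be ≥ 397 we need j ≤ 1, so at least 8 − 1 = 7 must reach 36.
Exactly 7 works: 7 values at 53 and 1 at 35 total 406; lower one of the high values by 9 (still ≥ 36) to hit 397.

7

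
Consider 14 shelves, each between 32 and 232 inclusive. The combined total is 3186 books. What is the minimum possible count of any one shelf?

170

Minimizing one value means maximizing the remaining 13.
The other 13 contribute at most 13 × 232 = 3016, leaving at least 3186 − 3016 = 170.
Since 170 ≥ 32, this is achievable: one at 170 and 13 at 232.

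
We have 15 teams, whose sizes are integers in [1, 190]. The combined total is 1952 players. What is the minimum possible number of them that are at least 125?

2

If only k of them are at least 125, the other 15 − k are at most 124, so the total is at most k·190 + (15 − k)·124.
This must reach 1952, so k·190 + (15 − k)·124 ≥ 1952, giving k ≥ 2.
Exactly 2 works: 2 values at 190 and 13 at 124 total 1992; lower one of the high values by 40 (still ≥ 125) to hit 1952.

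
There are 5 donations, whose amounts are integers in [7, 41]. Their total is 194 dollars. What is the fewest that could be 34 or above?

4

If only k of them are at least 34, the other 5 − k are at most 33, so the total is at most k·41 + (5 − k)·33.
This must reach 194, so k·41 + (5 − k)·33 ≥ 194, giving k ≥ 4.
Exactly 4 works: 4 values at 41 and 1 at 33 total 197; lower one of the high values by 3 (still ≥ 34) to hit 194.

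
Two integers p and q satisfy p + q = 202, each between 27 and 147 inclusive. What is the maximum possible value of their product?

10201

For a fixed sum, the product pq is largest when p and q are as close as possible.
Taking p = 101 and q = 101 (both in [27, 147]) gives pq = 10201.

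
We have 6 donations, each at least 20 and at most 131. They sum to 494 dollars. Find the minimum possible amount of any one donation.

Minimizing one value means maximizing the remaining 5.
The other 5 can take up 5 × 131 = 655 ≥ 494 − 20, so one donation can sit at its floor of 20.
Achievable: one at 20 and the other 5 totalling 474, which fits since 5 × 20 ≤ 474 ≤ 5 × 131.

20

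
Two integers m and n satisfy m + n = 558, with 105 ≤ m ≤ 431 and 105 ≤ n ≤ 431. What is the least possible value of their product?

mn = m(558 − m) is concave in m, so over [127, 431] it is minimized at an endpoint.
At the endpoint m = 127, n = 558 − 127 = 431, so mn = 127 × 431 = 54737.

54737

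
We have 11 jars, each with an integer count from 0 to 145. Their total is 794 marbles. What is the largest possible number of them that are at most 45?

8

Each value at 45 or below falls at least 145 − 45 = 100 short of the ceiling 145.
The ceiling total is 11 × 145 = 1595, and we need 794, so at most ⌊(1595 − 794)/100⌋ = 8 can be that low.
k = 8 is achieved by 8 values at 45 and 3 at 145, total 795; lower one of the 145's by 1 (still > 45) to reach 794.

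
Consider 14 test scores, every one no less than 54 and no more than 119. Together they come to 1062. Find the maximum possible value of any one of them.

To make one score as large as possible, make the other 13 as small as possible.
The other 13 contribute at least 13 × 54 = 702, leaving at most 1062 − 702 = 360.
But each score is capped at 119, so the maximum is 119.
Achievable: one at 119 and the other 13 totalling 943, which fits since 13 × 54 ≤ 943 ≤ 13 × 119.

119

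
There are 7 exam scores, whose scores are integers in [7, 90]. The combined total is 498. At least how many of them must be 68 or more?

If only k of them are at least 68, the other 7 − k are at most 67, so the total is at most k·90 + (7 − k)·67.
This must reach 498, so k·90 + (7 − k)·67 ≥ 498, giving k ≥ 2.
Exactly 2 works: 2 values at 90 and 5 at 67 total 515; lower one of the high values by 17 (still ≥ 68) to hit 498.

2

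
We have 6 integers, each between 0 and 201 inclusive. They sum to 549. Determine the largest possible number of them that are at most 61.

4

Suppose k of them are at most 61. Those contribute at most 61 each and the rest at most 201 each.
So the total is at most 61k + 201(6 − k) = 1206 − 140k. This must still be ≥ 549, so k ≤ 4.
k = 4 is achieved by 4 values at 61 and 2 at 201, total 646; lower one of the 201's by 97 (still > 61) to reach 549.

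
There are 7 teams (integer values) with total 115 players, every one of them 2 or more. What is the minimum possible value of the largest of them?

17

Some value must be at least ⌈115/7⌉ = 17, since 7 × 16 = 112 < 115.
Achievable: 3 of them at 17 and 4 at 16 total 115.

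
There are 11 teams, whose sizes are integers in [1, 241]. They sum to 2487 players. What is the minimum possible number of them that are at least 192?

8

Suppose at most 11 − j of them reach 192; then j values are ≤ 191 and the rest ≤ 241.
The total is then ≤ 191·j + 241·(11 − j) = 2651 − 50j. For this to be ≥ 2487 we need j ≤ 3, so at least 11 − 3 = 8 must reach 192.
Exactly 8 works: 8 values at 241 and 3 at 191 total 2501; lower one of the high values by 14 (still ≥ 192) to hit 2487.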